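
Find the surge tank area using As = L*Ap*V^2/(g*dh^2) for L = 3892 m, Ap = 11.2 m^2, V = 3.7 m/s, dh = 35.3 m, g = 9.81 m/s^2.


As = 3892 * 11.2 * 3.7^2 / (9.81 * 35.3^2) = 48.8175 m^2


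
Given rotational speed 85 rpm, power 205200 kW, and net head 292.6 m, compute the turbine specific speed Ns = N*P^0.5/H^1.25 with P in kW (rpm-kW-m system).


Ns = 85 * 205200^0.5 / 292.6^1.25 = 31.8174


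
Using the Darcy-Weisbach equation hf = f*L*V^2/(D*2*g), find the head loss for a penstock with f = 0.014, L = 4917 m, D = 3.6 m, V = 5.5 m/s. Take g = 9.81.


hf = 0.014 * 4917 * 5.5^2 / (3.6 * 2 * 9.81) = 29.4817 m


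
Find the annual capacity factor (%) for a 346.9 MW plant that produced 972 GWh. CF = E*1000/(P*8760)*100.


CF = 972 * 1000 / (346.9 * 8760) * 100 = 31.9858 %


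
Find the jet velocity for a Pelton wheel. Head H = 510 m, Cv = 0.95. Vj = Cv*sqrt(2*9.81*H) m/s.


Vj = 0.95 * sqrt(2*9.81*510) = 95.0294 m/s


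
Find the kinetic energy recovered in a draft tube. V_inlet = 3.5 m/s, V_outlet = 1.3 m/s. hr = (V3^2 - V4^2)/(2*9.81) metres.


hr = (3.5^2 - 1.3^2) / (2*9.81) = 0.5382 m


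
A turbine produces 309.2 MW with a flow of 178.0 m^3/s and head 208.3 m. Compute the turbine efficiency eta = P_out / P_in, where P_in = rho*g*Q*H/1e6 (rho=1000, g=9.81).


P_in = 1000 * 9.81 * 178.0 * 208.3 / 1e6 = 363.7293 MW
eta = 309.2 / 363.7293 = 0.8501


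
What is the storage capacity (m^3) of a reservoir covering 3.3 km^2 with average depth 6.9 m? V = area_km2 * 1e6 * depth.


V = 3.3 * 1e6 * 6.9 = 2.2770e+07 m^3


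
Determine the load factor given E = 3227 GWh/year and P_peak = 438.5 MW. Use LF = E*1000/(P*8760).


LF = 3227 * 1000 / (438.5 * 8760) = 0.8401


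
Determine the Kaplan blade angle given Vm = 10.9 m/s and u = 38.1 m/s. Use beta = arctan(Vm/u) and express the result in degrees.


beta = arctan(10.9 / 38.1) = 15.9653 degrees


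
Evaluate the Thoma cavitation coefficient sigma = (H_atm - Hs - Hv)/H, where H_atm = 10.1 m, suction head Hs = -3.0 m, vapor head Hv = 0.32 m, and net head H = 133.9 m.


sigma = (10.1 - (-3.0) - 0.32) / 133.9 = 0.0954


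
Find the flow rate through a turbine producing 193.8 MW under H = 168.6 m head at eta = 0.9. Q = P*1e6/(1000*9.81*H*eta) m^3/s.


Q = 193.8 * 1e6 / (1000 * 9.81 * 168.6 * 0.9) = 130.1921 m^3/s


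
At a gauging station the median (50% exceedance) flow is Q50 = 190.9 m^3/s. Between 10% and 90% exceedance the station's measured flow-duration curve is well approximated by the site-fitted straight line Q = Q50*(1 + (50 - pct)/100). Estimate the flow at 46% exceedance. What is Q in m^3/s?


Q = 190.9 * (1 + (50 - 46)/100) = 198.5360 m^3/s


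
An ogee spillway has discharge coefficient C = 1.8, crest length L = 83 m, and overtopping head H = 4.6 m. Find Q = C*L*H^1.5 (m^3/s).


Q = 1.8 * 83 * 4.6^1.5 = 1473.9656 m^3/s


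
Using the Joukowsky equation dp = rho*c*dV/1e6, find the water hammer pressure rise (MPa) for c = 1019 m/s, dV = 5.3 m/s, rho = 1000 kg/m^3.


dp = 1000 * 1019 * 5.3 / 1e6 = 5.4007 MPa


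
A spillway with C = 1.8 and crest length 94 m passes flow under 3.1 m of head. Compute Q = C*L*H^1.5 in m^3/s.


Q = 1.8 * 94 * 3.1^1.5 = 923.5128 m^3/s


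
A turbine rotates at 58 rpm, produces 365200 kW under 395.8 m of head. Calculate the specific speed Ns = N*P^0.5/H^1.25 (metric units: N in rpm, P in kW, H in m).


Ns = 58 * 365200^0.5 / 395.8^1.25 = 19.8540


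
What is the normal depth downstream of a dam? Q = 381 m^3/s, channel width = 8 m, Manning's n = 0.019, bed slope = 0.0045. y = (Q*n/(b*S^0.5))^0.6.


y = (381 * 0.019 / (8 * 0.0045^0.5))^0.6 = 4.7642 m


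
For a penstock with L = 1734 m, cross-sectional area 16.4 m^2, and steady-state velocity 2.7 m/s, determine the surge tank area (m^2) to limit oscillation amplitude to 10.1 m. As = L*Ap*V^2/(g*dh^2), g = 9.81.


As = 1734 * 16.4 * 2.7^2 / (9.81 * 10.1^2) = 207.1613 m^2


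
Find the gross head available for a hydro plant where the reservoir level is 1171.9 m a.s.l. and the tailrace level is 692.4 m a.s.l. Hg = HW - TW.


Hg = 1171.9 - 692.4 = 479.5000 m


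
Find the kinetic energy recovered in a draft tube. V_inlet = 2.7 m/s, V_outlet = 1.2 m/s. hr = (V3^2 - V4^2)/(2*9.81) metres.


hr = (2.7^2 - 1.2^2) / (2*9.81) = 0.2982 m


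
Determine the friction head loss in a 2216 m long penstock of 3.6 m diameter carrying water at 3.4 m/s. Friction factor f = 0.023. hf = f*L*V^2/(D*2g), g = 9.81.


hf = 0.023 * 2216 * 3.4^2 / (3.6 * 2 * 9.81) = 8.3417 m


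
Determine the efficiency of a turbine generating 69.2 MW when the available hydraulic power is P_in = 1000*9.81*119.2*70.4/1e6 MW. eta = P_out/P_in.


P_in = 1000 * 9.81 * 119.2 * 70.4 / 1e6 = 82.3224 MW
eta = 69.2 / 82.3224 = 0.8406


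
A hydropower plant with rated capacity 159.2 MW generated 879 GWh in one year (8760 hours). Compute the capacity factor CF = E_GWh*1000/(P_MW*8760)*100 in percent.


CF = 879 * 1000 / (159.2 * 8760) * 100 = 63.0292 %


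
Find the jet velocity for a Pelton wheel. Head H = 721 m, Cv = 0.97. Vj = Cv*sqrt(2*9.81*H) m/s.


Vj = 0.97 * sqrt(2*9.81*721) = 115.3689 m/s


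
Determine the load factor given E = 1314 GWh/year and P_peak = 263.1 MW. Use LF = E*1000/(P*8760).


LF = 1314 * 1000 / (263.1 * 8760) = 0.5701


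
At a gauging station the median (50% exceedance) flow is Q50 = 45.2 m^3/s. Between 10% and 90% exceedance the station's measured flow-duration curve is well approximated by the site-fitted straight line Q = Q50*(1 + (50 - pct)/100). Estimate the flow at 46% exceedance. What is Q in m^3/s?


Q = 45.2 * (1 + (50 - 46)/100) = 47.0080 m^3/s


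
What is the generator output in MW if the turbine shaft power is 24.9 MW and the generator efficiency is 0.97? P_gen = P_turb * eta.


P_gen = 24.9 * 0.97 = 24.1530 MW


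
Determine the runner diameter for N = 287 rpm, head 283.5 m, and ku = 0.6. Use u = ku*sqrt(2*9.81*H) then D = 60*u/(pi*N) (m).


u = 0.6 * sqrt(2*9.81*283.5) = 44.7484 m/s
D = 60 * 44.7484 / (pi * 287) = 2.9778 m


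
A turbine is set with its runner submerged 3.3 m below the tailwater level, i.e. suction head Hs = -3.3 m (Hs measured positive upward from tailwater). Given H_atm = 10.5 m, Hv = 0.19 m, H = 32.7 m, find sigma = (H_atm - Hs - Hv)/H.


sigma = (10.5 - (-3.3) - 0.19) / 32.7 = 0.4162


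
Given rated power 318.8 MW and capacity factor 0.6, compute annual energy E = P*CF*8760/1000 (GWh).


E = 318.8 * 0.6 * 8760 / 1000 = 1675.6128 GWh


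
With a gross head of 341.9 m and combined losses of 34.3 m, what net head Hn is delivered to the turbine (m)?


Hn = 341.9 - 34.3 = 307.6000 m


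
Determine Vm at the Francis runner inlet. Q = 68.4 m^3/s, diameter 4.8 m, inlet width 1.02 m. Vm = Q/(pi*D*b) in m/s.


Vm = 68.4 / (pi * 4.8 * 1.02) = 4.4470 m/s


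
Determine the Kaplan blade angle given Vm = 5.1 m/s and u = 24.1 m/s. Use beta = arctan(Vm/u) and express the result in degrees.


beta = arctan(5.1 / 24.1) = 11.9486 degrees


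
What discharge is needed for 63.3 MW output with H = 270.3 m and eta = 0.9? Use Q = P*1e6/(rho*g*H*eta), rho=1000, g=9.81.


Q = 63.3 * 1e6 / (1000 * 9.81 * 270.3 * 0.9) = 26.5244 m^3/s


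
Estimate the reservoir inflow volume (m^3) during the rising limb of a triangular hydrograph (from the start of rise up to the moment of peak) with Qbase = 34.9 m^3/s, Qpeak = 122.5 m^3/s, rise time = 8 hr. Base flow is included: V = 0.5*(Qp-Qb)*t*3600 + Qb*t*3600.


V = 0.5*(122.5 - 34.9)*8*3600 + 34.9*8*3600 = 2.2666e+06 m^3


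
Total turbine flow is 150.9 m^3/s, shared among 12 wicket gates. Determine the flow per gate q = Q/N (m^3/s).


q = 150.9 / 12 = 12.5750 m^3/s


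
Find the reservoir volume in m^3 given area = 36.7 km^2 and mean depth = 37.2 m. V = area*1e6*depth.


V = 36.7 * 1e6 * 37.2 = 1.3652e+09 m^3


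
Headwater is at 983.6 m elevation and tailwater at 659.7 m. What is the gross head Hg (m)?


Hg = 983.6 - 659.7 = 323.9000 m


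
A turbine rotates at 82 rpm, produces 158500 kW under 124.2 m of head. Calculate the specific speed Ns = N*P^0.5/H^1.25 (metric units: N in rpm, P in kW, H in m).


Ns = 82 * 158500^0.5 / 124.2^1.25 = 78.7366


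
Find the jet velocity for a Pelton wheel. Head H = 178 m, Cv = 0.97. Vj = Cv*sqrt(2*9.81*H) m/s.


Vj = 0.97 * sqrt(2*9.81*178) = 57.3233 m/s


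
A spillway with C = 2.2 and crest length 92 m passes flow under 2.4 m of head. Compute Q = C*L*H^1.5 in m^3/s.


Q = 2.2 * 92 * 2.4^1.5 = 752.5362 m^3/s


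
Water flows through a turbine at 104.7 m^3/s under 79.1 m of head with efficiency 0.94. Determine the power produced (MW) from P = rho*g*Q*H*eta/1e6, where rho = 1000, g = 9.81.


P = 1000 * 9.81 * 104.7 * 79.1 * 0.94 / 1e6 = 76.3695 MW


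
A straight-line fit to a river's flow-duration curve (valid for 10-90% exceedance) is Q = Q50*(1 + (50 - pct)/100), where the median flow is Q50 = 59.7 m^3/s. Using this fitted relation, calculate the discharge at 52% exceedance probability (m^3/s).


Q = 59.7 * (1 + (50 - 52)/100) = 58.5060 m^3/s


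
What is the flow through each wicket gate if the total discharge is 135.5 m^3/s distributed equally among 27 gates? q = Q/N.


q = 135.5 / 27 = 5.0185 m^3/s


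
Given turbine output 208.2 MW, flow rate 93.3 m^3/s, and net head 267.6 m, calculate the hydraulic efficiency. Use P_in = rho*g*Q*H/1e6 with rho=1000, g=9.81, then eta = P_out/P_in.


P_in = 1000 * 9.81 * 93.3 * 267.6 / 1e6 = 244.9271 MW
eta = 208.2 / 244.9271 = 0.8500


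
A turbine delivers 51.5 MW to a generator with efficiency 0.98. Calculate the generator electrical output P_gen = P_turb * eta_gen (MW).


P_gen = 51.5 * 0.98 = 50.4700 MW


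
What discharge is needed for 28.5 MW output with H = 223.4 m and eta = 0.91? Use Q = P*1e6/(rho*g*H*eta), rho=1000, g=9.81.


Q = 28.5 * 1e6 / (1000 * 9.81 * 223.4 * 0.91) = 14.2906 m^3/s


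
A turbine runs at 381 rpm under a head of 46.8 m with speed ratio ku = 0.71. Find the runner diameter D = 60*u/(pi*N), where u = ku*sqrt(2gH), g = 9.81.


u = 0.71 * sqrt(2*9.81*46.8) = 21.5145 m/s
D = 60 * 21.5145 / (pi * 381) = 1.0785 m


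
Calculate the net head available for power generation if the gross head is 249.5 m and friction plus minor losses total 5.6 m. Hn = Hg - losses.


Hn = 249.5 - 5.6 = 243.9000 m


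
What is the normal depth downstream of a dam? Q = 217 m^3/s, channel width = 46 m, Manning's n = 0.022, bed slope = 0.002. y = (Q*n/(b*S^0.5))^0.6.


y = (217 * 0.022 / (46 * 0.002^0.5))^0.6 = 1.6572 m


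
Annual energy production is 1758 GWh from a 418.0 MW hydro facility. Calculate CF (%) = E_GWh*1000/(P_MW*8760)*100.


CF = 1758 * 1000 / (418.0 * 8760) * 100 = 48.0107 %


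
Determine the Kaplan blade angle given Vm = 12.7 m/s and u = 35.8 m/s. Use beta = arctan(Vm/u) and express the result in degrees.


beta = arctan(12.7 / 35.8) = 19.5321 degrees


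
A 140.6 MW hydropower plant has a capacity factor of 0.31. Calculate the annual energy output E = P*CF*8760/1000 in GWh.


E = 140.6 * 0.31 * 8760 / 1000 = 381.8134 GWh


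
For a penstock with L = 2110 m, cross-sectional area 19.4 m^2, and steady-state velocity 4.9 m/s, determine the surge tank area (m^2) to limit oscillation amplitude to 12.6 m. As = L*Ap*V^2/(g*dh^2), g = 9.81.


As = 2110 * 19.4 * 4.9^2 / (9.81 * 12.6^2) = 631.0536 m^2


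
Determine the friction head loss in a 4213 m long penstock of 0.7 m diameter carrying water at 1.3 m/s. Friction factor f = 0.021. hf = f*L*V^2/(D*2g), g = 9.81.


hf = 0.021 * 4213 * 1.3^2 / (0.7 * 2 * 9.81) = 10.8868 m


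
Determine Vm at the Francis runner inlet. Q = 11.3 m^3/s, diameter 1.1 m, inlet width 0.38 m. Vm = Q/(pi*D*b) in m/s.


Vm = 11.3 / (pi * 1.1 * 0.38) = 8.6050 m/s


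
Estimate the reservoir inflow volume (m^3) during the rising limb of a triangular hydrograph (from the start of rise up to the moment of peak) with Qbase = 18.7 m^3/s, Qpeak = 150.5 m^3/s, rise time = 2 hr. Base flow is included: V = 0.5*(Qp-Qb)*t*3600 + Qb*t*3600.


V = 0.5*(150.5 - 18.7)*2*3600 + 18.7*2*3600 = 609120.0000 m^3


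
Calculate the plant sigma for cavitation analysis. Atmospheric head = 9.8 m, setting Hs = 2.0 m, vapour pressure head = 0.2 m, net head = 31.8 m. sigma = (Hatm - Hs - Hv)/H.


sigma = (9.8 - 2.0 - 0.2) / 31.8 = 0.2390


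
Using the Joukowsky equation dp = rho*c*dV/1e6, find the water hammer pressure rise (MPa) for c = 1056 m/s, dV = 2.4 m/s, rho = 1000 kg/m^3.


dp = 1000 * 1056 * 2.4 / 1e6 = 2.5344 MPa


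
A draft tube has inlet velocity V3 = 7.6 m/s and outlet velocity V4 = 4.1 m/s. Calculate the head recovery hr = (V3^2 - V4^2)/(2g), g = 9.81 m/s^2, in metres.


hr = (7.6^2 - 4.1^2) / (2*9.81) = 2.0872 m


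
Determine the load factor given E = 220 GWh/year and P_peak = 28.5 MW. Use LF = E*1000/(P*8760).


LF = 220 * 1000 / (28.5 * 8760) = 0.8812


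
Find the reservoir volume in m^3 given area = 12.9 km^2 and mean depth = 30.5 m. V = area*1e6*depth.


V = 12.9 * 1e6 * 30.5 = 3.9345e+08 m^3


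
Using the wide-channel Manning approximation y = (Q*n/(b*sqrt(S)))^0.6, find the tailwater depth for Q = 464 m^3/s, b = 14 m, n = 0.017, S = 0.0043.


y = (464 * 0.017 / (14 * 0.0043^0.5))^0.6 = 3.6347 m


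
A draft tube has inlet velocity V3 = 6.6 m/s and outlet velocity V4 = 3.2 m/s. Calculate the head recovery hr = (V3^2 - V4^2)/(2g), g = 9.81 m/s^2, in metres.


hr = (6.6^2 - 3.2^2) / (2*9.81) = 1.6983 m


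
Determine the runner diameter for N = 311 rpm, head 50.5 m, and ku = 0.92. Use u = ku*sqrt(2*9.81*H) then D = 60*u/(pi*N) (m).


u = 0.92 * sqrt(2*9.81*50.5) = 28.9590 m/s
D = 60 * 28.9590 / (pi * 311) = 1.7784 m


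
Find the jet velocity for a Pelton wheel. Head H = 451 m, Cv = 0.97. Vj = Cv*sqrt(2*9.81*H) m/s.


Vj = 0.97 * sqrt(2*9.81*451) = 91.2451 m/s


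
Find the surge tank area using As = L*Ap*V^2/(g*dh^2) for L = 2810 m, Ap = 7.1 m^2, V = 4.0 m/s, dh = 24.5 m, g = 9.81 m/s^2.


As = 2810 * 7.1 * 4.0^2 / (9.81 * 24.5^2) = 54.2105 m^2


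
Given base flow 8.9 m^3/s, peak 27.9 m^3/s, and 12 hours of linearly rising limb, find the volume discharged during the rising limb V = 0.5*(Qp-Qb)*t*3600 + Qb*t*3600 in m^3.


V = 0.5*(27.9 - 8.9)*12*3600 + 8.9*12*3600 = 794880.0000 m^3


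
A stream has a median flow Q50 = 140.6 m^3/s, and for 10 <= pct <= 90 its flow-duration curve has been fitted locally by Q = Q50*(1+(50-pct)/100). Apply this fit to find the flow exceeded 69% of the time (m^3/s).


Q = 140.6 * (1 + (50 - 69)/100) = 113.8860 m^3/s


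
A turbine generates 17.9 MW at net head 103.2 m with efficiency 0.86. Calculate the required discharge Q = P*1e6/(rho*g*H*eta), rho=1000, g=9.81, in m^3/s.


Q = 17.9 * 1e6 / (1000 * 9.81 * 103.2 * 0.86) = 20.5592 m^3/s


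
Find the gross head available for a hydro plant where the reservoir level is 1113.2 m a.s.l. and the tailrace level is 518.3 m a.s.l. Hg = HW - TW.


Hg = 1113.2 - 518.3 = 594.9000 m


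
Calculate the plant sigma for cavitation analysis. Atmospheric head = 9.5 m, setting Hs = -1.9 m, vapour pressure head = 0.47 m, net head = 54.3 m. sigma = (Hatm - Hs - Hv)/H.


sigma = (9.5 - (-1.9) - 0.47) / 54.3 = 0.2013


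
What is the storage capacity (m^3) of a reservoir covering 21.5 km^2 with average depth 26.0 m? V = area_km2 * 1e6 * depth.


V = 21.5 * 1e6 * 26.0 = 5.5900e+08 m^3


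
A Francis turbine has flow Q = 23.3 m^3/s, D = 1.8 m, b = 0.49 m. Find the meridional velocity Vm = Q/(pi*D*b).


Vm = 23.3 / (pi * 1.8 * 0.49) = 8.4089 m/s


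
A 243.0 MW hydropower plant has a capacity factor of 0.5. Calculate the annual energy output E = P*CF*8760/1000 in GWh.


E = 243.0 * 0.5 * 8760 / 1000 = 1064.3400 GWh


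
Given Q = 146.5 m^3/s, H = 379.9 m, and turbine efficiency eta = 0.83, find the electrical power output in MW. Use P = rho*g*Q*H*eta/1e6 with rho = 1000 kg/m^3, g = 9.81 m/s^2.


P = 1000 * 9.81 * 146.5 * 379.9 * 0.83 / 1e6 = 453.1626 MW


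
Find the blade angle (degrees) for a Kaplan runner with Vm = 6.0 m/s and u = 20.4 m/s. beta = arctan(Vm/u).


beta = arctan(6.0 / 20.4) = 16.3895 degrees


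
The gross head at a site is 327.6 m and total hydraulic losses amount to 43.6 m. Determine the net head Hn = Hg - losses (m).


Hn = 327.6 - 43.6 = 284.0000 m


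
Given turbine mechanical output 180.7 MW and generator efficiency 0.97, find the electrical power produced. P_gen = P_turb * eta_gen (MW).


P_gen = 180.7 * 0.97 = 175.2790 MW


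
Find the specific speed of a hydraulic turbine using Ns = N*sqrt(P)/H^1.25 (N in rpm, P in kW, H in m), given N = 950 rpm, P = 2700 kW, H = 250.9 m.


Ns = 950 * 2700^0.5 / 250.9^1.25 = 49.4344


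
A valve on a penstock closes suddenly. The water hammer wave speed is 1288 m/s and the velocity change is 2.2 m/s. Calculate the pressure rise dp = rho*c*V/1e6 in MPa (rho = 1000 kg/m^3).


dp = 1000 * 1288 * 2.2 / 1e6 = 2.8336 MPa


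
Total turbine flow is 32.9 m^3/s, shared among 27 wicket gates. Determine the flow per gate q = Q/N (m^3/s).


q = 32.9 / 27 = 1.2185 m^3/s


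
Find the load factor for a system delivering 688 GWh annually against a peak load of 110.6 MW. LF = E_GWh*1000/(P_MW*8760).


LF = 688 * 1000 / (110.6 * 8760) = 0.7101


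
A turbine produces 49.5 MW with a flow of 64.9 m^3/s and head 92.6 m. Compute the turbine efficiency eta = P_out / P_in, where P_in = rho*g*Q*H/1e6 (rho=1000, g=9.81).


P_in = 1000 * 9.81 * 64.9 * 92.6 / 1e6 = 58.9555 MW
eta = 49.5 / 58.9555 = 0.8396


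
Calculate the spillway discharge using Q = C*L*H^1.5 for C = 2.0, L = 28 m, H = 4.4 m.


Q = 2.0 * 28 * 4.4^1.5 = 516.8530 m^3/s


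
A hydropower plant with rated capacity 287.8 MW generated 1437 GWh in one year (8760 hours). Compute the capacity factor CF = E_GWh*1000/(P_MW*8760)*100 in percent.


CF = 1437 * 1000 / (287.8 * 8760) * 100 = 56.9983 %


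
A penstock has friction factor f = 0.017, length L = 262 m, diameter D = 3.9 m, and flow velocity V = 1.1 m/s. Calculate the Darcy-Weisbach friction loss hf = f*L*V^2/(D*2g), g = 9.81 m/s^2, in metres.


hf = 0.017 * 262 * 1.1^2 / (3.9 * 2 * 9.81) = 0.0704 m


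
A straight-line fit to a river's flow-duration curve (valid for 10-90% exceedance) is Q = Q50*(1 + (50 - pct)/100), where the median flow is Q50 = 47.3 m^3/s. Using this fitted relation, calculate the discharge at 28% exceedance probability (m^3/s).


Q = 47.3 * (1 + (50 - 28)/100) = 57.7060 m^3/s


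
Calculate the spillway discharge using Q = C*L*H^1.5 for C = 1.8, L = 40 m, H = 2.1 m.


Q = 1.8 * 40 * 2.1^1.5 = 219.1096 m^3/s


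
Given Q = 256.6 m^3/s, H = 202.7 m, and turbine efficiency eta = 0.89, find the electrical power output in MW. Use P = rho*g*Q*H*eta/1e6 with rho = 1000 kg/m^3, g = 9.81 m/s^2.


P = 1000 * 9.81 * 256.6 * 202.7 * 0.89 / 1e6 = 454.1187 MW


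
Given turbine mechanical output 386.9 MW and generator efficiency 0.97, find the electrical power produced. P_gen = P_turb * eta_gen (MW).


P_gen = 386.9 * 0.97 = 375.2930 MW


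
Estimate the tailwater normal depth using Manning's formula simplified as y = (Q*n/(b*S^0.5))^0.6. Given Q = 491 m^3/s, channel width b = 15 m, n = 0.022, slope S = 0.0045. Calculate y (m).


y = (491 * 0.022 / (15 * 0.0045^0.5))^0.6 = 4.1542 m


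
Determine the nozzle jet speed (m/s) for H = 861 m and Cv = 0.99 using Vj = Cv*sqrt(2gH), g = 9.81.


Vj = 0.99 * sqrt(2*9.81*861) = 128.6727 m/s


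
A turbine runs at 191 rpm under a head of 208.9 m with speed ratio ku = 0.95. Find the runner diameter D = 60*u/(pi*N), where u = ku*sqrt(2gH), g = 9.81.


u = 0.95 * sqrt(2*9.81*208.9) = 60.8194 m/s
D = 60 * 60.8194 / (pi * 191) = 6.0815 m


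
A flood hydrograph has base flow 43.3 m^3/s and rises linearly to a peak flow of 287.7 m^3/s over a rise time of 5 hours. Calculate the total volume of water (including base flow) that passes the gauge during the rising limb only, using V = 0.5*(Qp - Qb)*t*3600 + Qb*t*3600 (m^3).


V = 0.5*(287.7 - 43.3)*5*3600 + 43.3*5*3600 = 2.9790e+06 m^3


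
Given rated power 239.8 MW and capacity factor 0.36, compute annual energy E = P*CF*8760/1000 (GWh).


E = 239.8 * 0.36 * 8760 / 1000 = 756.2333 GWh


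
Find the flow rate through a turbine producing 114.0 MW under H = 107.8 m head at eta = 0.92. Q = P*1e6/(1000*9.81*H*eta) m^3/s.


Q = 114.0 * 1e6 / (1000 * 9.81 * 107.8 * 0.92) = 117.1735 m^3/s


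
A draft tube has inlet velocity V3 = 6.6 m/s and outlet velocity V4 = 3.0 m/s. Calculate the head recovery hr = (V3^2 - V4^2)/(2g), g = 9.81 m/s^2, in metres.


hr = (6.6^2 - 3.0^2) / (2*9.81) = 1.7615 m


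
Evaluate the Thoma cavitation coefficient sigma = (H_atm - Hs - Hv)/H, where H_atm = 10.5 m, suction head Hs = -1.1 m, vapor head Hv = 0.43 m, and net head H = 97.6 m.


sigma = (10.5 - (-1.1) - 0.43) / 97.6 = 0.1144


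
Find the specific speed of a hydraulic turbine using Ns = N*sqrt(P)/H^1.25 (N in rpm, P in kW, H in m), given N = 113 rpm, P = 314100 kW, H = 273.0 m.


Ns = 113 * 314100^0.5 / 273.0^1.25 = 57.0702


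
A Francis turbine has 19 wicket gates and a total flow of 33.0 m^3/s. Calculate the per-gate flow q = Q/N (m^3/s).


q = 33.0 / 19 = 1.7368 m^3/s


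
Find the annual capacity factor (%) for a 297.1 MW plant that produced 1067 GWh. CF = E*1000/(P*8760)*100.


CF = 1067 * 1000 / (297.1 * 8760) * 100 = 40.9975 %


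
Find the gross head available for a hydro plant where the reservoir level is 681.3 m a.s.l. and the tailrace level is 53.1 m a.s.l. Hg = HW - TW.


Hg = 681.3 - 53.1 = 628.2000 m


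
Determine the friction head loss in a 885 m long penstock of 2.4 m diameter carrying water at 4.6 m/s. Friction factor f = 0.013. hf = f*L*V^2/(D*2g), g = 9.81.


hf = 0.013 * 885 * 4.6^2 / (2.4 * 2 * 9.81) = 5.1700 m


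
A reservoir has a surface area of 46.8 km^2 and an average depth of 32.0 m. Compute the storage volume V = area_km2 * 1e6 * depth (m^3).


V = 46.8 * 1e6 * 32.0 = 1.4976e+09 m^3


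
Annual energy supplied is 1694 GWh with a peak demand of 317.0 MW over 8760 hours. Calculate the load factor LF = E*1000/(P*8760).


LF = 1694 * 1000 / (317.0 * 8760) = 0.6100


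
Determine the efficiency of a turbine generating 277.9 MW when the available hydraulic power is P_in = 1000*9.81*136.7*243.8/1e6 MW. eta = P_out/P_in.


P_in = 1000 * 9.81 * 136.7 * 243.8 / 1e6 = 326.9424 MW
eta = 277.9 / 326.9424 = 0.8500


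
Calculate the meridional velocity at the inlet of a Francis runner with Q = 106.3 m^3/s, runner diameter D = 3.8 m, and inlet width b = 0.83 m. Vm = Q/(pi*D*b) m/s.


Vm = 106.3 / (pi * 3.8 * 0.83) = 10.7281 m/s


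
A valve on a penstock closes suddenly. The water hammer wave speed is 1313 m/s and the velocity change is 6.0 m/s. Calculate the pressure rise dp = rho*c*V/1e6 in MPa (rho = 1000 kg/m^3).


dp = 1000 * 1313 * 6.0 / 1e6 = 7.8780 MPa


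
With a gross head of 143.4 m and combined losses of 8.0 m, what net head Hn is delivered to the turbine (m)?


Hn = 143.4 - 8.0 = 135.4000 m


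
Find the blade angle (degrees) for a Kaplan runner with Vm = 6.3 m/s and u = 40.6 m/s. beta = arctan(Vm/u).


beta = arctan(6.3 / 40.6) = 8.8204 degrees


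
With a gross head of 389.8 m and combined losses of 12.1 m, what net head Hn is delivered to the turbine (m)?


Hn = 389.8 - 12.1 = 377.7000 m


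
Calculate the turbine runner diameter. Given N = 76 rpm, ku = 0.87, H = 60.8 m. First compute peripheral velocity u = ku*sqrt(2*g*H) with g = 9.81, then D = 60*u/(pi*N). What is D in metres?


u = 0.87 * sqrt(2*9.81*60.8) = 30.0483 m/s
D = 60 * 30.0483 / (pi * 76) = 7.5511 m


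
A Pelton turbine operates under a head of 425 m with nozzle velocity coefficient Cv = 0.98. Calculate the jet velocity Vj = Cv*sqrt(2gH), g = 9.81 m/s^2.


Vj = 0.98 * sqrt(2*9.81*425) = 89.4891 m/s


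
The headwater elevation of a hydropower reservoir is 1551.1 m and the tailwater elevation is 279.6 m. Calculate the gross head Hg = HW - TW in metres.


Hg = 1551.1 - 279.6 = 1271.5000 m


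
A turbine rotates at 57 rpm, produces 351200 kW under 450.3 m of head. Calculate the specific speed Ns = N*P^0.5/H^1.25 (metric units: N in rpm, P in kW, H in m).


Ns = 57 * 351200^0.5 / 450.3^1.25 = 16.2845


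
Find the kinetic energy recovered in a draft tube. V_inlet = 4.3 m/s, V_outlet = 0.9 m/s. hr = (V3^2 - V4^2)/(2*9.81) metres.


hr = (4.3^2 - 0.9^2) / (2*9.81) = 0.9011 m


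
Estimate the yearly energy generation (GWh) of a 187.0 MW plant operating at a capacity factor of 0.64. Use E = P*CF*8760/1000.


E = 187.0 * 0.64 * 8760 / 1000 = 1048.3968 GWh


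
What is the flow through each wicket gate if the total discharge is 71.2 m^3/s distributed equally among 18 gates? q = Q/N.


q = 71.2 / 18 = 3.9556 m^3/s


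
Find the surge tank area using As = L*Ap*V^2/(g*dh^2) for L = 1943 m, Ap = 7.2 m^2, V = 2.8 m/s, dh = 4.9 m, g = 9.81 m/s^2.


As = 1943 * 7.2 * 2.8^2 / (9.81 * 4.9^2) = 465.6506 m^2


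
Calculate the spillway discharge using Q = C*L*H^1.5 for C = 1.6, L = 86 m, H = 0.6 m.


Q = 1.6 * 86 * 0.6^1.5 = 63.9507 m^3/s


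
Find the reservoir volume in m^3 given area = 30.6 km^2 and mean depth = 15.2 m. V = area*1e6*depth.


V = 30.6 * 1e6 * 15.2 = 4.6512e+08 m^3


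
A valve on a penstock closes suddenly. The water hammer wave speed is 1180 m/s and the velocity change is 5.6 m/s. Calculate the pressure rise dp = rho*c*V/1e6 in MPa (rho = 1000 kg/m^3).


dp = 1000 * 1180 * 5.6 / 1e6 = 6.6080 MPa


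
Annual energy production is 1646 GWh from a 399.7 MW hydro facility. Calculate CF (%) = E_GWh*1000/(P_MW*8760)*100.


CF = 1646 * 1000 / (399.7 * 8760) * 100 = 47.0101 %


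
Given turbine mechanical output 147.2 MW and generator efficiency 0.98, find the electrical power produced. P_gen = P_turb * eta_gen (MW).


P_gen = 147.2 * 0.98 = 144.2560 MW


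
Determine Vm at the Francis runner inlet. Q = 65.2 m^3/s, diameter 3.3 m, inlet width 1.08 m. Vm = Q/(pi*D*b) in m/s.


Vm = 65.2 / (pi * 3.3 * 1.08) = 5.8232 m/s


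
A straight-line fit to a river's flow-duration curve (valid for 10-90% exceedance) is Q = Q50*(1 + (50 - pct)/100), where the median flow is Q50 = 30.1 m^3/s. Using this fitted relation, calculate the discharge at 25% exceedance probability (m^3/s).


Q = 30.1 * (1 + (50 - 25)/100) = 37.6250 m^3/s


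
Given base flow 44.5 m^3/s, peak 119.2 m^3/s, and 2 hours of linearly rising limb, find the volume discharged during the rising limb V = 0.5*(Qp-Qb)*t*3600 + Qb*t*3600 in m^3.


V = 0.5*(119.2 - 44.5)*2*3600 + 44.5*2*3600 = 589320.0000 m^3


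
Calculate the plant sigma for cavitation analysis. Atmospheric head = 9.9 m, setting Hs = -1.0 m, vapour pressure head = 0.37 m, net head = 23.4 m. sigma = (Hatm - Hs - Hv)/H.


sigma = (9.9 - (-1.0) - 0.37) / 23.4 = 0.4500


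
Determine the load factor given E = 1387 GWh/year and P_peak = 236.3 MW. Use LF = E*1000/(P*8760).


LF = 1387 * 1000 / (236.3 * 8760) = 0.6701


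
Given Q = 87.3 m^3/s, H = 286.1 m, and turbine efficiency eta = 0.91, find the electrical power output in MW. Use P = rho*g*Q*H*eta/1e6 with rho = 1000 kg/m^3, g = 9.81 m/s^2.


P = 1000 * 9.81 * 87.3 * 286.1 * 0.91 / 1e6 = 222.9680 MW


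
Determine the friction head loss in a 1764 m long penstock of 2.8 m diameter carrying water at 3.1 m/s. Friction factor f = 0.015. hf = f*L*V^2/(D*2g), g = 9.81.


hf = 0.015 * 1764 * 3.1^2 / (2.8 * 2 * 9.81) = 4.6287 m


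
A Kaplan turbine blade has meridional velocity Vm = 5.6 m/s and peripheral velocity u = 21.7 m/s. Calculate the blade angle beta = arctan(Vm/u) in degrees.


beta = arctan(5.6 / 21.7) = 14.4703 degrees


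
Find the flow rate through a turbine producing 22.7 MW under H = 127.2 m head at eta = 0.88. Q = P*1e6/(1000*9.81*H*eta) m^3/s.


Q = 22.7 * 1e6 / (1000 * 9.81 * 127.2 * 0.88) = 20.6722 m^3/s


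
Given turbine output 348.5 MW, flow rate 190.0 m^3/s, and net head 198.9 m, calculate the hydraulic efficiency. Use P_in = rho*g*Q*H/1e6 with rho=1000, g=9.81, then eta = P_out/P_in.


P_in = 1000 * 9.81 * 190.0 * 198.9 / 1e6 = 370.7297 MW
eta = 348.5 / 370.7297 = 0.9400


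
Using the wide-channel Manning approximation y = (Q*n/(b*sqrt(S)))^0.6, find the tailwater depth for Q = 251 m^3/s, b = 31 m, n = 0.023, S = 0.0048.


y = (251 * 0.023 / (31 * 0.0048^0.5))^0.6 = 1.8099 m


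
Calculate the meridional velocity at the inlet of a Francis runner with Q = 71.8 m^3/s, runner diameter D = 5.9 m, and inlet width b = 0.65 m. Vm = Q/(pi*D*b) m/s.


Vm = 71.8 / (pi * 5.9 * 0.65) = 5.9595 m/s


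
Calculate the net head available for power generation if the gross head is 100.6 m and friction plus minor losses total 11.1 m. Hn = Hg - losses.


Hn = 100.6 - 11.1 = 89.5000 m


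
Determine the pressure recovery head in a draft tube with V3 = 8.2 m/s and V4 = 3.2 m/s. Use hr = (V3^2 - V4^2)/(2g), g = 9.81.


hr = (8.2^2 - 3.2^2) / (2*9.81) = 2.9052 m


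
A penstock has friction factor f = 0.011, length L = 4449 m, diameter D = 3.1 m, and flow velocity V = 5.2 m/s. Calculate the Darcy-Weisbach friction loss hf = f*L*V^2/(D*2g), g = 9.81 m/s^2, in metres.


hf = 0.011 * 4449 * 5.2^2 / (3.1 * 2 * 9.81) = 21.7571 m


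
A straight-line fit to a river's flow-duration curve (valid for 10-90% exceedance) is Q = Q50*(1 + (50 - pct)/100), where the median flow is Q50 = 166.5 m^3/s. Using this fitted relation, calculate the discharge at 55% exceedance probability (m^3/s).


Q = 166.5 * (1 + (50 - 55)/100) = 158.1750 m^3/s


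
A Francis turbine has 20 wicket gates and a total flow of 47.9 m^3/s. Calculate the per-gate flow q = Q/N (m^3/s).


q = 47.9 / 20 = 2.3950 m^3/s


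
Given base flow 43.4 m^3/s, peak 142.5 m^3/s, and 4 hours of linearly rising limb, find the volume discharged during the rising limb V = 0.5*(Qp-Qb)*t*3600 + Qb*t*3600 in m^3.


V = 0.5*(142.5 - 43.4)*4*3600 + 43.4*4*3600 = 1.3385e+06 m^3


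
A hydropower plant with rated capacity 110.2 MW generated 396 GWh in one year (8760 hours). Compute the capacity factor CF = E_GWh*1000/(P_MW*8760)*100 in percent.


CF = 396 * 1000 / (110.2 * 8760) * 100 = 41.0213 %


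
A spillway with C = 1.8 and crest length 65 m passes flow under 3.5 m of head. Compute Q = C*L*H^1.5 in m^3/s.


Q = 1.8 * 65 * 3.5^1.5 = 766.1043 m^3/s


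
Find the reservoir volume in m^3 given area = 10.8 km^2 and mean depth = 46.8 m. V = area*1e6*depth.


V = 10.8 * 1e6 * 46.8 = 5.0544e+08 m^3


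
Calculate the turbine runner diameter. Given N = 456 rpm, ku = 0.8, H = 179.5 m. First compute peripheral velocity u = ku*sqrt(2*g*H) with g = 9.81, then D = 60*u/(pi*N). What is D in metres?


u = 0.8 * sqrt(2*9.81*179.5) = 47.4757 m/s
D = 60 * 47.4757 / (pi * 456) = 1.9884 m


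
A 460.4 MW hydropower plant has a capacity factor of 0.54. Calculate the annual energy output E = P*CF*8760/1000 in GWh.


E = 460.4 * 0.54 * 8760 / 1000 = 2177.8762 GWh


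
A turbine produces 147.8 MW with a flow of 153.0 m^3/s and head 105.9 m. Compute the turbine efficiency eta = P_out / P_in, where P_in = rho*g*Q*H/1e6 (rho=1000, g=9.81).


P_in = 1000 * 9.81 * 153.0 * 105.9 / 1e6 = 158.9485 MW
eta = 147.8 / 158.9485 = 0.9299


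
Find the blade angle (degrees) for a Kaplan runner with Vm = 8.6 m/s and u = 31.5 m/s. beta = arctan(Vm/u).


beta = arctan(8.6 / 31.5) = 15.2705 degrees


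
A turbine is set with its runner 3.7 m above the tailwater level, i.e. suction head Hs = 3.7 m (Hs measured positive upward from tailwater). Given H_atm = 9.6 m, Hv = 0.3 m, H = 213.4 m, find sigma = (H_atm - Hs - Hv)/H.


sigma = (9.6 - 3.7 - 0.3) / 213.4 = 0.0262


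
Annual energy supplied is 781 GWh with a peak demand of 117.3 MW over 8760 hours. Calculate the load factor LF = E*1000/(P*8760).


LF = 781 * 1000 / (117.3 * 8760) = 0.7601


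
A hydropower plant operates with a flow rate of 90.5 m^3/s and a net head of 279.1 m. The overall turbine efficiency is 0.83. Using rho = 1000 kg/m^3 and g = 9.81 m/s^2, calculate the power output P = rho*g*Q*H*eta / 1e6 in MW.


P = 1000 * 9.81 * 90.5 * 279.1 * 0.83 / 1e6 = 205.6627 MW


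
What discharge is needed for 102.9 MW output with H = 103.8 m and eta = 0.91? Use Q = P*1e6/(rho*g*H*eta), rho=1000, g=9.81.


Q = 102.9 * 1e6 / (1000 * 9.81 * 103.8 * 0.91) = 111.0472 m^3/s


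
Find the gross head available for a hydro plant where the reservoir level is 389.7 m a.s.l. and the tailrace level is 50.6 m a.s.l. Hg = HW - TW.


Hg = 389.7 - 50.6 = 339.1000 m


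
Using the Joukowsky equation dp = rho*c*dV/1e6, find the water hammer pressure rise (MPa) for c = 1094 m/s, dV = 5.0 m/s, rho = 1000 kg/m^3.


dp = 1000 * 1094 * 5.0 / 1e6 = 5.4700 MPa


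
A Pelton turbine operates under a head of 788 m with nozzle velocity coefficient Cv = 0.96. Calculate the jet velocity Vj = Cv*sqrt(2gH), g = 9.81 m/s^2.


Vj = 0.96 * sqrt(2*9.81*788) = 119.3669 m/s


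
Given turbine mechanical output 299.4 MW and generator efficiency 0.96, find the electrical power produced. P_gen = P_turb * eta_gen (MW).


P_gen = 299.4 * 0.96 = 287.4240 MW


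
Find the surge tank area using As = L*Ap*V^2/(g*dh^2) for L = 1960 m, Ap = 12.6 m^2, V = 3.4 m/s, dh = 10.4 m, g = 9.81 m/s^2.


As = 1960 * 12.6 * 3.4^2 / (9.81 * 10.4^2) = 269.0598 m^2


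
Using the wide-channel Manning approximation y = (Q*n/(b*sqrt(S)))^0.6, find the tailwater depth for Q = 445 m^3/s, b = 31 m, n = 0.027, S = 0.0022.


y = (445 * 0.027 / (31 * 0.0022^0.5))^0.6 = 3.5505 m


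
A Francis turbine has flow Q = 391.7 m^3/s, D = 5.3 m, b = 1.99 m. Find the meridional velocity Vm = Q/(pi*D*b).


Vm = 391.7 / (pi * 5.3 * 1.99) = 11.8216 m/s


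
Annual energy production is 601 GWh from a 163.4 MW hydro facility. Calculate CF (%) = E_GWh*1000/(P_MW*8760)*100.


CF = 601 * 1000 / (163.4 * 8760) * 100 = 41.9873 %


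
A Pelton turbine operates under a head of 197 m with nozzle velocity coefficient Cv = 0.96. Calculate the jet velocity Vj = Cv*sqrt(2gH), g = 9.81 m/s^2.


Vj = 0.96 * sqrt(2*9.81*197) = 59.6834 m/s


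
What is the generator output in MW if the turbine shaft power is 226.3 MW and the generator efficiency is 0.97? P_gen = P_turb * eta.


P_gen = 226.3 * 0.97 = 219.5110 MW


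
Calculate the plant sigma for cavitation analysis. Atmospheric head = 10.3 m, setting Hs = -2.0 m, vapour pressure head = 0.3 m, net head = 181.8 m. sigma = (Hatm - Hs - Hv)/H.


sigma = (10.3 - (-2.0) - 0.3) / 181.8 = 0.0660


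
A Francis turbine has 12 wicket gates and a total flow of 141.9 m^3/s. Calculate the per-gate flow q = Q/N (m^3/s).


q = 141.9 / 12 = 11.8250 m^3/s


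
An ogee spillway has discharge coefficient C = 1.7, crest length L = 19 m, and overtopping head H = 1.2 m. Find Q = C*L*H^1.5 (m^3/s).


Q = 1.7 * 19 * 1.2^1.5 = 42.4595 m^3/s


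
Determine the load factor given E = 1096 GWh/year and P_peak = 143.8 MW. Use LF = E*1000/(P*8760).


LF = 1096 * 1000 / (143.8 * 8760) = 0.8701


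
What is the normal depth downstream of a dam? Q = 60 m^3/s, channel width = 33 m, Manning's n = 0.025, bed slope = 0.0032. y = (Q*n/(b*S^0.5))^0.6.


y = (60 * 0.025 / (33 * 0.0032^0.5))^0.6 = 0.8770 m


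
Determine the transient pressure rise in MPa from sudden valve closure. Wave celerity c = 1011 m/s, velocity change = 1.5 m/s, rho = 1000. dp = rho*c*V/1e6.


dp = 1000 * 1011 * 1.5 / 1e6 = 1.5165 MPa


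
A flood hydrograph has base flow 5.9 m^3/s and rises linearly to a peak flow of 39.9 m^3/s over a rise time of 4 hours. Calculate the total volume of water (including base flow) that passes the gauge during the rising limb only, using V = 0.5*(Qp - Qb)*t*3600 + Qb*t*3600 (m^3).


V = 0.5*(39.9 - 5.9)*4*3600 + 5.9*4*3600 = 329760.0000 m^3


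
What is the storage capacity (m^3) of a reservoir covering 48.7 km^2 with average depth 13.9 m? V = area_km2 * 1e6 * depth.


V = 48.7 * 1e6 * 13.9 = 6.7693e+08 m^3


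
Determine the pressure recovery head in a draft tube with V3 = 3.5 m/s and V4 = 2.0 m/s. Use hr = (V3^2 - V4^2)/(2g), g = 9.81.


hr = (3.5^2 - 2.0^2) / (2*9.81) = 0.4205 m


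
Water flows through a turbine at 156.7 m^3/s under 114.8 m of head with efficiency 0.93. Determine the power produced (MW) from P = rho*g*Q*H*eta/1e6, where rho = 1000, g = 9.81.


P = 1000 * 9.81 * 156.7 * 114.8 * 0.93 / 1e6 = 164.1205 MW


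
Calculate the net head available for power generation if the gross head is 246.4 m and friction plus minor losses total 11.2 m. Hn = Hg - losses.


Hn = 246.4 - 11.2 = 235.2000 m


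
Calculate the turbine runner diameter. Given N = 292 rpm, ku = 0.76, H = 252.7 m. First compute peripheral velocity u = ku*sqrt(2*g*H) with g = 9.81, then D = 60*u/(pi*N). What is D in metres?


u = 0.76 * sqrt(2*9.81*252.7) = 53.5138 m/s
D = 60 * 53.5138 / (pi * 292) = 3.5001 m


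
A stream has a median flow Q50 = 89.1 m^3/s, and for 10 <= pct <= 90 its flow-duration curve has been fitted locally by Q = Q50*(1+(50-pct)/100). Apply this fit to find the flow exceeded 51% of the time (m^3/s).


Q = 89.1 * (1 + (50 - 51)/100) = 88.2090 m^3/s


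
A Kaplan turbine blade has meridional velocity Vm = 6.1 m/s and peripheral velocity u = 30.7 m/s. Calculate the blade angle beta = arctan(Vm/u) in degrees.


beta = arctan(6.1 / 30.7) = 11.2381 degrees


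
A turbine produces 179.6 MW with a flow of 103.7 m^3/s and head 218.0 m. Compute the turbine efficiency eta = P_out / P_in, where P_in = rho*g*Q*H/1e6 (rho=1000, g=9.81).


P_in = 1000 * 9.81 * 103.7 * 218.0 / 1e6 = 221.7707 MW
eta = 179.6 / 221.7707 = 0.8098


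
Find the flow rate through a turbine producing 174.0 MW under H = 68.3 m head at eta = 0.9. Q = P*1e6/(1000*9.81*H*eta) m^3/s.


Q = 174.0 * 1e6 / (1000 * 9.81 * 68.3 * 0.9) = 288.5473 m^3/s


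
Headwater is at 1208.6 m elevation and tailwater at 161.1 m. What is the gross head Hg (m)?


Hg = 1208.6 - 161.1 = 1047.5000 m


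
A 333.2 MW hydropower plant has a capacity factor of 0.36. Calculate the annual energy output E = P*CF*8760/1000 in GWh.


E = 333.2 * 0.36 * 8760 / 1000 = 1050.7795 GWh


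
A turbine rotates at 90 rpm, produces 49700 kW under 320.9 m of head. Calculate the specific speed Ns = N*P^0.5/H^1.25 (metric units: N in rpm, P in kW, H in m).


Ns = 90 * 49700^0.5 / 320.9^1.25 = 14.7727


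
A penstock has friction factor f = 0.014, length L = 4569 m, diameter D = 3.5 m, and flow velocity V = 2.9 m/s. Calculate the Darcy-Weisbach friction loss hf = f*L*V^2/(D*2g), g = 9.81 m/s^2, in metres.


hf = 0.014 * 4569 * 2.9^2 / (3.5 * 2 * 9.81) = 7.8339 m


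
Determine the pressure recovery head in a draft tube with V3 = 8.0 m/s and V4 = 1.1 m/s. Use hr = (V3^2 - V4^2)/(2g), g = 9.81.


hr = (8.0^2 - 1.1^2) / (2*9.81) = 3.2003 m


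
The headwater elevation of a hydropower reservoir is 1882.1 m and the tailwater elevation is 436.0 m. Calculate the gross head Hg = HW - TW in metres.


Hg = 1882.1 - 436.0 = 1446.1000 m


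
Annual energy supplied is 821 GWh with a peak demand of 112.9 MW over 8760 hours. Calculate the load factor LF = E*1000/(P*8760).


LF = 821 * 1000 / (112.9 * 8760) = 0.8301


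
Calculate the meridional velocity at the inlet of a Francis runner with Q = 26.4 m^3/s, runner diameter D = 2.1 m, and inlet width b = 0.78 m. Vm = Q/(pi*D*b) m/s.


Vm = 26.4 / (pi * 2.1 * 0.78) = 5.1303 m/s
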